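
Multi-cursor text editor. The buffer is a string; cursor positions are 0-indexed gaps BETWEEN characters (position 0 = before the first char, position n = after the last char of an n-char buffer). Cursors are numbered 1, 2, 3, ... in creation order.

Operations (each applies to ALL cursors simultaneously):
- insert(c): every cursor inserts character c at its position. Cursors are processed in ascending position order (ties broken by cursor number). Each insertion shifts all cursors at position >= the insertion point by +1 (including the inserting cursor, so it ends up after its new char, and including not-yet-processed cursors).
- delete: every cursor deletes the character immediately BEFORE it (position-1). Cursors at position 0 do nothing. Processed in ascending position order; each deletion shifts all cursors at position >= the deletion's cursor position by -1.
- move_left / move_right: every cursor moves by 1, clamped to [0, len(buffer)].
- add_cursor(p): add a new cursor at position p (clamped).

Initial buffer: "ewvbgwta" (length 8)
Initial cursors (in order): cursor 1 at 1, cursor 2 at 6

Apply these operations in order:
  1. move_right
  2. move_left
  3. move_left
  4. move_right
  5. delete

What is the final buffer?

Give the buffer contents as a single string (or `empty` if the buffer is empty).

After op 1 (move_right): buffer="ewvbgwta" (len 8), cursors c1@2 c2@7, authorship ........
After op 2 (move_left): buffer="ewvbgwta" (len 8), cursors c1@1 c2@6, authorship ........
After op 3 (move_left): buffer="ewvbgwta" (len 8), cursors c1@0 c2@5, authorship ........
After op 4 (move_right): buffer="ewvbgwta" (len 8), cursors c1@1 c2@6, authorship ........
After op 5 (delete): buffer="wvbgta" (len 6), cursors c1@0 c2@4, authorship ......

Answer: wvbgta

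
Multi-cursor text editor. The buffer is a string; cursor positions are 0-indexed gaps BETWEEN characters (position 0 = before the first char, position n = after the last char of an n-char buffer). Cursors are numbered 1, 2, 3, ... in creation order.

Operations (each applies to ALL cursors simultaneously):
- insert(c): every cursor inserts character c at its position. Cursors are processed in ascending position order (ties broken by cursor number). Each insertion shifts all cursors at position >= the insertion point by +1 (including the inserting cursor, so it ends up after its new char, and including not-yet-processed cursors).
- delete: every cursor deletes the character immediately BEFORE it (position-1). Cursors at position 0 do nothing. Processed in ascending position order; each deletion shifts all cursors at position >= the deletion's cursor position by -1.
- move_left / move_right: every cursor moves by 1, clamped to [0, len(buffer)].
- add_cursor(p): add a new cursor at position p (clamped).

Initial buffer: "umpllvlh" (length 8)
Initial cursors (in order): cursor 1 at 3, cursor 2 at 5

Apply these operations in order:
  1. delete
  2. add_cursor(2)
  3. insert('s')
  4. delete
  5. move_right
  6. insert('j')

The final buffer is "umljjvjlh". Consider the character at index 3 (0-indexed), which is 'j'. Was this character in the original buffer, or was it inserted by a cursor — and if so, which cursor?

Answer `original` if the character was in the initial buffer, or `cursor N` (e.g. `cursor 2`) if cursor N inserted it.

After op 1 (delete): buffer="umlvlh" (len 6), cursors c1@2 c2@3, authorship ......
After op 2 (add_cursor(2)): buffer="umlvlh" (len 6), cursors c1@2 c3@2 c2@3, authorship ......
After op 3 (insert('s')): buffer="umsslsvlh" (len 9), cursors c1@4 c3@4 c2@6, authorship ..13.2...
After op 4 (delete): buffer="umlvlh" (len 6), cursors c1@2 c3@2 c2@3, authorship ......
After op 5 (move_right): buffer="umlvlh" (len 6), cursors c1@3 c3@3 c2@4, authorship ......
After op 6 (insert('j')): buffer="umljjvjlh" (len 9), cursors c1@5 c3@5 c2@7, authorship ...13.2..
Authorship (.=original, N=cursor N): . . . 1 3 . 2 . .
Index 3: author = 1

Answer: cursor 1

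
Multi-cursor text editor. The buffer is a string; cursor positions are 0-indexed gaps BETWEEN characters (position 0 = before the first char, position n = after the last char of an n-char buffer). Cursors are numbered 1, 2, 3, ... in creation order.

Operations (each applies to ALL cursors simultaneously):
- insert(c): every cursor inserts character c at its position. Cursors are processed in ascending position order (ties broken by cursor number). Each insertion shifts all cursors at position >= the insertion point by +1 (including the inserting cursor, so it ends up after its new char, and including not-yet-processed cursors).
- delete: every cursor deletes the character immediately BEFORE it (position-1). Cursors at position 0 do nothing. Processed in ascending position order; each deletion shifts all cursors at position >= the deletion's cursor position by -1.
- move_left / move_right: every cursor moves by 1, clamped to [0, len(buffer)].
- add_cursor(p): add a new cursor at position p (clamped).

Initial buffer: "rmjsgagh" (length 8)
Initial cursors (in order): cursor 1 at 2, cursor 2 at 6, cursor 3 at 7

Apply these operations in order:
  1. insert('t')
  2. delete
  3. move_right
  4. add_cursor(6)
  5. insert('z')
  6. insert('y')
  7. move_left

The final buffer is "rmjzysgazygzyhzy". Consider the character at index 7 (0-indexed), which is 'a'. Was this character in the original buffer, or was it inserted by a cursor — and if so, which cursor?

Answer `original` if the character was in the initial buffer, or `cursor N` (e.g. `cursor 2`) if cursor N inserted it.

Answer: original

Derivation:
After op 1 (insert('t')): buffer="rmtjsgatgth" (len 11), cursors c1@3 c2@8 c3@10, authorship ..1....2.3.
After op 2 (delete): buffer="rmjsgagh" (len 8), cursors c1@2 c2@6 c3@7, authorship ........
After op 3 (move_right): buffer="rmjsgagh" (len 8), cursors c1@3 c2@7 c3@8, authorship ........
After op 4 (add_cursor(6)): buffer="rmjsgagh" (len 8), cursors c1@3 c4@6 c2@7 c3@8, authorship ........
After op 5 (insert('z')): buffer="rmjzsgazgzhz" (len 12), cursors c1@4 c4@8 c2@10 c3@12, authorship ...1...4.2.3
After op 6 (insert('y')): buffer="rmjzysgazygzyhzy" (len 16), cursors c1@5 c4@10 c2@13 c3@16, authorship ...11...44.22.33
After op 7 (move_left): buffer="rmjzysgazygzyhzy" (len 16), cursors c1@4 c4@9 c2@12 c3@15, authorship ...11...44.22.33
Authorship (.=original, N=cursor N): . . . 1 1 . . . 4 4 . 2 2 . 3 3
Index 7: author = original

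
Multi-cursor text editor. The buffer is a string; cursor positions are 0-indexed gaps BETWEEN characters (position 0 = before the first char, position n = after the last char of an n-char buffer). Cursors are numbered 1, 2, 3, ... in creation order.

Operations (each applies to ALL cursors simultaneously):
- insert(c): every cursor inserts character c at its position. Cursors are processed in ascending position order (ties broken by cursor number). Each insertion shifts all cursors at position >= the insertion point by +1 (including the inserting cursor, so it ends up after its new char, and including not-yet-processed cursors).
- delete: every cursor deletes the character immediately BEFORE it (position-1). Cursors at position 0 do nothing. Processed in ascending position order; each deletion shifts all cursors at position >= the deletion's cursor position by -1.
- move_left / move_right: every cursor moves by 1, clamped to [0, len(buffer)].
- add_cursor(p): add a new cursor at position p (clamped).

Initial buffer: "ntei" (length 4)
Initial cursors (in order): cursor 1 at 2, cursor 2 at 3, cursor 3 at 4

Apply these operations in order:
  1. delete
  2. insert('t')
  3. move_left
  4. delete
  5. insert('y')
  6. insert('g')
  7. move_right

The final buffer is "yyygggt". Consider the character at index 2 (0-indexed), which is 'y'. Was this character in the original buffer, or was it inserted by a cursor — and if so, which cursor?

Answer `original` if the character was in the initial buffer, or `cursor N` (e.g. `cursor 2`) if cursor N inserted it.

Answer: cursor 3

Derivation:
After op 1 (delete): buffer="n" (len 1), cursors c1@1 c2@1 c3@1, authorship .
After op 2 (insert('t')): buffer="nttt" (len 4), cursors c1@4 c2@4 c3@4, authorship .123
After op 3 (move_left): buffer="nttt" (len 4), cursors c1@3 c2@3 c3@3, authorship .123
After op 4 (delete): buffer="t" (len 1), cursors c1@0 c2@0 c3@0, authorship 3
After op 5 (insert('y')): buffer="yyyt" (len 4), cursors c1@3 c2@3 c3@3, authorship 1233
After op 6 (insert('g')): buffer="yyygggt" (len 7), cursors c1@6 c2@6 c3@6, authorship 1231233
After op 7 (move_right): buffer="yyygggt" (len 7), cursors c1@7 c2@7 c3@7, authorship 1231233
Authorship (.=original, N=cursor N): 1 2 3 1 2 3 3
Index 2: author = 3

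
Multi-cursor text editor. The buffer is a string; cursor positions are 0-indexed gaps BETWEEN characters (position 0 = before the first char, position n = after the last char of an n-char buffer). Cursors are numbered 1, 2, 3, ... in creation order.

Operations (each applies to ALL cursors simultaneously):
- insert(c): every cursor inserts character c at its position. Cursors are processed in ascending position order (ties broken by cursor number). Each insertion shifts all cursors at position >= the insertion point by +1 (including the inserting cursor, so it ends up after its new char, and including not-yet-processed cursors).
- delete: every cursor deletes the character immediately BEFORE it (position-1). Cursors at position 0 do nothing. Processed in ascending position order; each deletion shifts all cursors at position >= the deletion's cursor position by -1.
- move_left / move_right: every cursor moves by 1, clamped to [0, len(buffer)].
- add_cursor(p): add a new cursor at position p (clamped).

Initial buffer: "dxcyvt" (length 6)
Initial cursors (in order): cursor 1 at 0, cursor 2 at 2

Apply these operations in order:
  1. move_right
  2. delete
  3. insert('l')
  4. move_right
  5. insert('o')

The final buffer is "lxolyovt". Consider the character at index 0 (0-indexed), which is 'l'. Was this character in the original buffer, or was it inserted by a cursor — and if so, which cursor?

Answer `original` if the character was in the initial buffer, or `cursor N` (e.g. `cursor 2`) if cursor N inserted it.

Answer: cursor 1

Derivation:
After op 1 (move_right): buffer="dxcyvt" (len 6), cursors c1@1 c2@3, authorship ......
After op 2 (delete): buffer="xyvt" (len 4), cursors c1@0 c2@1, authorship ....
After op 3 (insert('l')): buffer="lxlyvt" (len 6), cursors c1@1 c2@3, authorship 1.2...
After op 4 (move_right): buffer="lxlyvt" (len 6), cursors c1@2 c2@4, authorship 1.2...
After op 5 (insert('o')): buffer="lxolyovt" (len 8), cursors c1@3 c2@6, authorship 1.12.2..
Authorship (.=original, N=cursor N): 1 . 1 2 . 2 . .
Index 0: author = 1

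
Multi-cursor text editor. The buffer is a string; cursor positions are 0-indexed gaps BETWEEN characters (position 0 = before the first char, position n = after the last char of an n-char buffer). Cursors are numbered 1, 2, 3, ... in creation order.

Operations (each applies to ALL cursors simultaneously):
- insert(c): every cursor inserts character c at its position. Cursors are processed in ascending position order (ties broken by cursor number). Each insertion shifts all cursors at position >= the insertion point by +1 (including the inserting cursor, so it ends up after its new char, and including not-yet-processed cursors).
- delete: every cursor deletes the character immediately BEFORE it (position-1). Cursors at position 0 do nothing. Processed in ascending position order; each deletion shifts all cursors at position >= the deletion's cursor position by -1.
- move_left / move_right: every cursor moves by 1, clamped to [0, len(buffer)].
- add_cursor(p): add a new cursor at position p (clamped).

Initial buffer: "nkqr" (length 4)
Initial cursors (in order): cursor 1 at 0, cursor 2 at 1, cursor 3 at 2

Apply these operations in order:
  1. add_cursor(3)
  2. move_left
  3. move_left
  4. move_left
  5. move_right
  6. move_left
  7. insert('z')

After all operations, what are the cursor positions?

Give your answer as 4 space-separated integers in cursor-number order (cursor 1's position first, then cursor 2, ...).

Answer: 4 4 4 4

Derivation:
After op 1 (add_cursor(3)): buffer="nkqr" (len 4), cursors c1@0 c2@1 c3@2 c4@3, authorship ....
After op 2 (move_left): buffer="nkqr" (len 4), cursors c1@0 c2@0 c3@1 c4@2, authorship ....
After op 3 (move_left): buffer="nkqr" (len 4), cursors c1@0 c2@0 c3@0 c4@1, authorship ....
After op 4 (move_left): buffer="nkqr" (len 4), cursors c1@0 c2@0 c3@0 c4@0, authorship ....
After op 5 (move_right): buffer="nkqr" (len 4), cursors c1@1 c2@1 c3@1 c4@1, authorship ....
After op 6 (move_left): buffer="nkqr" (len 4), cursors c1@0 c2@0 c3@0 c4@0, authorship ....
After op 7 (insert('z')): buffer="zzzznkqr" (len 8), cursors c1@4 c2@4 c3@4 c4@4, authorship 1234....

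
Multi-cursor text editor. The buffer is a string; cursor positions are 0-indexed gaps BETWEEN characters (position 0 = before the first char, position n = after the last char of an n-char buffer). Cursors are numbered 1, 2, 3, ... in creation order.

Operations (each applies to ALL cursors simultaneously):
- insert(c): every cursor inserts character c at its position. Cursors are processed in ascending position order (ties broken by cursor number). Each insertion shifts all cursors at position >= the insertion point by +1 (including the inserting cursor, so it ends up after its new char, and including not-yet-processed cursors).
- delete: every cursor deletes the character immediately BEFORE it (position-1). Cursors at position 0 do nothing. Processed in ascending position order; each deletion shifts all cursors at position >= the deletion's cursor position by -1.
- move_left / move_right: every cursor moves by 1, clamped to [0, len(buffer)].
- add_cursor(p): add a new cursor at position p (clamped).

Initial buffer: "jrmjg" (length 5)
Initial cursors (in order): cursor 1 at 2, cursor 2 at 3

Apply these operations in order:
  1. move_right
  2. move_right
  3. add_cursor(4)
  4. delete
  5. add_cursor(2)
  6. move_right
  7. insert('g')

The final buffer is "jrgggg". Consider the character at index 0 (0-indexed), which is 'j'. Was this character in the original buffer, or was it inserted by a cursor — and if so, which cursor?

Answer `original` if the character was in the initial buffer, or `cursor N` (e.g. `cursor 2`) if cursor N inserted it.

After op 1 (move_right): buffer="jrmjg" (len 5), cursors c1@3 c2@4, authorship .....
After op 2 (move_right): buffer="jrmjg" (len 5), cursors c1@4 c2@5, authorship .....
After op 3 (add_cursor(4)): buffer="jrmjg" (len 5), cursors c1@4 c3@4 c2@5, authorship .....
After op 4 (delete): buffer="jr" (len 2), cursors c1@2 c2@2 c3@2, authorship ..
After op 5 (add_cursor(2)): buffer="jr" (len 2), cursors c1@2 c2@2 c3@2 c4@2, authorship ..
After op 6 (move_right): buffer="jr" (len 2), cursors c1@2 c2@2 c3@2 c4@2, authorship ..
After op 7 (insert('g')): buffer="jrgggg" (len 6), cursors c1@6 c2@6 c3@6 c4@6, authorship ..1234
Authorship (.=original, N=cursor N): . . 1 2 3 4
Index 0: author = original

Answer: original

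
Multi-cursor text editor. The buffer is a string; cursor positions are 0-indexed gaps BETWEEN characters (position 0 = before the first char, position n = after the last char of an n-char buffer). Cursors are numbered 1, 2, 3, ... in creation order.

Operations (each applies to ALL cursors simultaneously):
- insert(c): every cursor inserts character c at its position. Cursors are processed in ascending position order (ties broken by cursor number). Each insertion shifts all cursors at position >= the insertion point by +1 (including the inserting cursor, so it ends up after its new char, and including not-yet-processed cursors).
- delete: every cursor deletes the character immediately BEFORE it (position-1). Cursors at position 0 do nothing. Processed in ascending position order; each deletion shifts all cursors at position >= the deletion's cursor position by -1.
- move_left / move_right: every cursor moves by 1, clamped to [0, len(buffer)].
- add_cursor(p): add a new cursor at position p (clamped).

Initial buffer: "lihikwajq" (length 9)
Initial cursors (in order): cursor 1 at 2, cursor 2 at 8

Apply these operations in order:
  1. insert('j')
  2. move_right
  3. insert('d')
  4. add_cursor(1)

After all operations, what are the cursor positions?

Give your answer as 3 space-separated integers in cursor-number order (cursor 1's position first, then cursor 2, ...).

After op 1 (insert('j')): buffer="lijhikwajjq" (len 11), cursors c1@3 c2@10, authorship ..1......2.
After op 2 (move_right): buffer="lijhikwajjq" (len 11), cursors c1@4 c2@11, authorship ..1......2.
After op 3 (insert('d')): buffer="lijhdikwajjqd" (len 13), cursors c1@5 c2@13, authorship ..1.1.....2.2
After op 4 (add_cursor(1)): buffer="lijhdikwajjqd" (len 13), cursors c3@1 c1@5 c2@13, authorship ..1.1.....2.2

Answer: 5 13 1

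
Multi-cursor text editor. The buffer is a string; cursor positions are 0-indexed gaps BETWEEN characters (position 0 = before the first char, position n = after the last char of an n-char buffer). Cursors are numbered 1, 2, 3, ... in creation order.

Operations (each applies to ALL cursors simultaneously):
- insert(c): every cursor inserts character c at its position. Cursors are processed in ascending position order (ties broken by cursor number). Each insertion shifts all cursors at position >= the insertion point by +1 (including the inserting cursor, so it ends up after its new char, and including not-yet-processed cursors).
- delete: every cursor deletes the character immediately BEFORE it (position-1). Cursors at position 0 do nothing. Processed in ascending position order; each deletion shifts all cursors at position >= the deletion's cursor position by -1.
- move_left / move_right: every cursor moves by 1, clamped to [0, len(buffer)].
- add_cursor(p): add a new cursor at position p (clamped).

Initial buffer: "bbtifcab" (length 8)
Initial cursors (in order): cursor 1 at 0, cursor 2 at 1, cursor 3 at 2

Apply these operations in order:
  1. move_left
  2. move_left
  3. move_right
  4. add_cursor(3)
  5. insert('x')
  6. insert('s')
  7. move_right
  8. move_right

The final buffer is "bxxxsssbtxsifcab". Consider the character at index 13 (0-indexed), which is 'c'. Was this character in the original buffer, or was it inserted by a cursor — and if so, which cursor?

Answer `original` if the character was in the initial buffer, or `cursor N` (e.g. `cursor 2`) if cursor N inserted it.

Answer: original

Derivation:
After op 1 (move_left): buffer="bbtifcab" (len 8), cursors c1@0 c2@0 c3@1, authorship ........
After op 2 (move_left): buffer="bbtifcab" (len 8), cursors c1@0 c2@0 c3@0, authorship ........
After op 3 (move_right): buffer="bbtifcab" (len 8), cursors c1@1 c2@1 c3@1, authorship ........
After op 4 (add_cursor(3)): buffer="bbtifcab" (len 8), cursors c1@1 c2@1 c3@1 c4@3, authorship ........
After op 5 (insert('x')): buffer="bxxxbtxifcab" (len 12), cursors c1@4 c2@4 c3@4 c4@7, authorship .123..4.....
After op 6 (insert('s')): buffer="bxxxsssbtxsifcab" (len 16), cursors c1@7 c2@7 c3@7 c4@11, authorship .123123..44.....
After op 7 (move_right): buffer="bxxxsssbtxsifcab" (len 16), cursors c1@8 c2@8 c3@8 c4@12, authorship .123123..44.....
After op 8 (move_right): buffer="bxxxsssbtxsifcab" (len 16), cursors c1@9 c2@9 c3@9 c4@13, authorship .123123..44.....
Authorship (.=original, N=cursor N): . 1 2 3 1 2 3 . . 4 4 . . . . .
Index 13: author = original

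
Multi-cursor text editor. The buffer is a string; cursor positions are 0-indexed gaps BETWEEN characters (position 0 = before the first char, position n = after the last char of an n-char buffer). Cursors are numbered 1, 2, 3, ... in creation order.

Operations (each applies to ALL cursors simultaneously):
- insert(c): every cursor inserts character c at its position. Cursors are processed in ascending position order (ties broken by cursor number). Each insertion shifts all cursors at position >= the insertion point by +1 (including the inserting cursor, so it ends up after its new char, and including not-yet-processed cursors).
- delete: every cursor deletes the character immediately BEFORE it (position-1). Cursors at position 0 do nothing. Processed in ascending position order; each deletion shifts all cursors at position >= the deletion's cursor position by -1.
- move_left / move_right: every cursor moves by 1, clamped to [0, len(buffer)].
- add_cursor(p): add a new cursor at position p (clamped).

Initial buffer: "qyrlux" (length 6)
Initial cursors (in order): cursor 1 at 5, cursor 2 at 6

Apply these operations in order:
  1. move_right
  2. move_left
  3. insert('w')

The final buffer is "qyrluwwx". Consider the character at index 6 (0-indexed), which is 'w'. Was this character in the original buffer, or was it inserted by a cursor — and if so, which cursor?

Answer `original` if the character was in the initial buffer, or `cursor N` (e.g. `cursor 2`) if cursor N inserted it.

Answer: cursor 2

Derivation:
After op 1 (move_right): buffer="qyrlux" (len 6), cursors c1@6 c2@6, authorship ......
After op 2 (move_left): buffer="qyrlux" (len 6), cursors c1@5 c2@5, authorship ......
After op 3 (insert('w')): buffer="qyrluwwx" (len 8), cursors c1@7 c2@7, authorship .....12.
Authorship (.=original, N=cursor N): . . . . . 1 2 .
Index 6: author = 2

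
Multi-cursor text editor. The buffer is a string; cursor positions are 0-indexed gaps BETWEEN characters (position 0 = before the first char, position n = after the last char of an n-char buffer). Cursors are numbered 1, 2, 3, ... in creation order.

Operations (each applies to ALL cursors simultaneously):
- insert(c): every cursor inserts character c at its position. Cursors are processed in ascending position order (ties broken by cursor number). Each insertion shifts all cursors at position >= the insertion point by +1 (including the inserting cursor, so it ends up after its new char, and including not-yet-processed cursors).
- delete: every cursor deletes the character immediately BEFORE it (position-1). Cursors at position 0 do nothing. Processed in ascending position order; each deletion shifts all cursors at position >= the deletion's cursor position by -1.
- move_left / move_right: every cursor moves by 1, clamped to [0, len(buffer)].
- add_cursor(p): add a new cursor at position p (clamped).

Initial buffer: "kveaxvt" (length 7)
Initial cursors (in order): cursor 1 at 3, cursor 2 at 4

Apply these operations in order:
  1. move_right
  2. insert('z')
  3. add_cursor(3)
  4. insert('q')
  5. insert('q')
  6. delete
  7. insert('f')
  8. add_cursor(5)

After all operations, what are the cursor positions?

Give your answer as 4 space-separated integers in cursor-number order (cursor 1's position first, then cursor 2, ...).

Answer: 9 13 5 5

Derivation:
After op 1 (move_right): buffer="kveaxvt" (len 7), cursors c1@4 c2@5, authorship .......
After op 2 (insert('z')): buffer="kveazxzvt" (len 9), cursors c1@5 c2@7, authorship ....1.2..
After op 3 (add_cursor(3)): buffer="kveazxzvt" (len 9), cursors c3@3 c1@5 c2@7, authorship ....1.2..
After op 4 (insert('q')): buffer="kveqazqxzqvt" (len 12), cursors c3@4 c1@7 c2@10, authorship ...3.11.22..
After op 5 (insert('q')): buffer="kveqqazqqxzqqvt" (len 15), cursors c3@5 c1@9 c2@13, authorship ...33.111.222..
After op 6 (delete): buffer="kveqazqxzqvt" (len 12), cursors c3@4 c1@7 c2@10, authorship ...3.11.22..
After op 7 (insert('f')): buffer="kveqfazqfxzqfvt" (len 15), cursors c3@5 c1@9 c2@13, authorship ...33.111.222..
After op 8 (add_cursor(5)): buffer="kveqfazqfxzqfvt" (len 15), cursors c3@5 c4@5 c1@9 c2@13, authorship ...33.111.222..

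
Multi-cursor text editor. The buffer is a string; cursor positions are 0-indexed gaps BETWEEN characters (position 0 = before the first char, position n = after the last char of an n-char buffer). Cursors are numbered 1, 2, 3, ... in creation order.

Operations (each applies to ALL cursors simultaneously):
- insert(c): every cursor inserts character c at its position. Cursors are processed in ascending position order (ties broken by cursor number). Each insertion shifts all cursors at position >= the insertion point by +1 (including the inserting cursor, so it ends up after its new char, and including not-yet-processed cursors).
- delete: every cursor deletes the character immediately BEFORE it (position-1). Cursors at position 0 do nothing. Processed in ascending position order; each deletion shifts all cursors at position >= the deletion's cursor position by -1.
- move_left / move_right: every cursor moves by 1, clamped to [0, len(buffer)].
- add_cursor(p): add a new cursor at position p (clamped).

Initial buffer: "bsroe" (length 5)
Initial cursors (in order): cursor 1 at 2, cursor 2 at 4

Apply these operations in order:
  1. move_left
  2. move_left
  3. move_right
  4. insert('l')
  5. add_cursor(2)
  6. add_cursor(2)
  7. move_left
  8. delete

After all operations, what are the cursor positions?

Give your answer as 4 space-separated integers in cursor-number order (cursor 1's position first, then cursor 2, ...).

Answer: 0 2 0 0

Derivation:
After op 1 (move_left): buffer="bsroe" (len 5), cursors c1@1 c2@3, authorship .....
After op 2 (move_left): buffer="bsroe" (len 5), cursors c1@0 c2@2, authorship .....
After op 3 (move_right): buffer="bsroe" (len 5), cursors c1@1 c2@3, authorship .....
After op 4 (insert('l')): buffer="blsrloe" (len 7), cursors c1@2 c2@5, authorship .1..2..
After op 5 (add_cursor(2)): buffer="blsrloe" (len 7), cursors c1@2 c3@2 c2@5, authorship .1..2..
After op 6 (add_cursor(2)): buffer="blsrloe" (len 7), cursors c1@2 c3@2 c4@2 c2@5, authorship .1..2..
After op 7 (move_left): buffer="blsrloe" (len 7), cursors c1@1 c3@1 c4@1 c2@4, authorship .1..2..
After op 8 (delete): buffer="lsloe" (len 5), cursors c1@0 c3@0 c4@0 c2@2, authorship 1.2..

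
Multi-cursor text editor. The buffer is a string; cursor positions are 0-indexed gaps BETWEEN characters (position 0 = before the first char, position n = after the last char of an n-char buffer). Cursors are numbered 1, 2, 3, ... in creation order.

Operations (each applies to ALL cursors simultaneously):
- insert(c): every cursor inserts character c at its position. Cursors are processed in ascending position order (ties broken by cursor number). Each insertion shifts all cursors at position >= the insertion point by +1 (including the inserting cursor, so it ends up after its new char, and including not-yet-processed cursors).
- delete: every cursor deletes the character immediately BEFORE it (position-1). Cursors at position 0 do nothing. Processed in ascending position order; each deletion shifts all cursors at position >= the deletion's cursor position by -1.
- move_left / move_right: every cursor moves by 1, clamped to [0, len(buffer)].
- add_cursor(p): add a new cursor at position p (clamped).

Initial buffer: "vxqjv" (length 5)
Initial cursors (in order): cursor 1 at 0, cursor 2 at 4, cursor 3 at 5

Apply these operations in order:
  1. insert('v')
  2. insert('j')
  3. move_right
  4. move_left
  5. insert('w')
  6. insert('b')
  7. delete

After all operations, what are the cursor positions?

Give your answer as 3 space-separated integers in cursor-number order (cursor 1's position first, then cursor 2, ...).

Answer: 3 10 13

Derivation:
After op 1 (insert('v')): buffer="vvxqjvvv" (len 8), cursors c1@1 c2@6 c3@8, authorship 1....2.3
After op 2 (insert('j')): buffer="vjvxqjvjvvj" (len 11), cursors c1@2 c2@8 c3@11, authorship 11....22.33
After op 3 (move_right): buffer="vjvxqjvjvvj" (len 11), cursors c1@3 c2@9 c3@11, authorship 11....22.33
After op 4 (move_left): buffer="vjvxqjvjvvj" (len 11), cursors c1@2 c2@8 c3@10, authorship 11....22.33
After op 5 (insert('w')): buffer="vjwvxqjvjwvvwj" (len 14), cursors c1@3 c2@10 c3@13, authorship 111....222.333
After op 6 (insert('b')): buffer="vjwbvxqjvjwbvvwbj" (len 17), cursors c1@4 c2@12 c3@16, authorship 1111....2222.3333
After op 7 (delete): buffer="vjwvxqjvjwvvwj" (len 14), cursors c1@3 c2@10 c3@13, authorship 111....222.333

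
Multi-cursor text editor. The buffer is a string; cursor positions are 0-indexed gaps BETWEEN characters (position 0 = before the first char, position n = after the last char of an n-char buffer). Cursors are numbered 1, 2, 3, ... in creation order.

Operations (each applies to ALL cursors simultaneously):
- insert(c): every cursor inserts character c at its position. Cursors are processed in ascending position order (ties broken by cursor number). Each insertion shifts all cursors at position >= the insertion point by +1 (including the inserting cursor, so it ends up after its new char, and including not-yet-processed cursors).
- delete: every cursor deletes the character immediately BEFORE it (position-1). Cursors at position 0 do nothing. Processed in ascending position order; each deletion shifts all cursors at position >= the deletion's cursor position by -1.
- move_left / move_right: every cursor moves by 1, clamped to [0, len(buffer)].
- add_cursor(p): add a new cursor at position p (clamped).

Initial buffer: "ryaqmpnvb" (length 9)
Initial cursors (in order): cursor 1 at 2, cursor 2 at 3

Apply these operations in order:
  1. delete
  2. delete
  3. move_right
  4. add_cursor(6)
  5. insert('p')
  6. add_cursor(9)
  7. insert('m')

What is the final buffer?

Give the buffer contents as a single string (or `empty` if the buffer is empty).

Answer: qppmmmpnvbpmm

Derivation:
After op 1 (delete): buffer="rqmpnvb" (len 7), cursors c1@1 c2@1, authorship .......
After op 2 (delete): buffer="qmpnvb" (len 6), cursors c1@0 c2@0, authorship ......
After op 3 (move_right): buffer="qmpnvb" (len 6), cursors c1@1 c2@1, authorship ......
After op 4 (add_cursor(6)): buffer="qmpnvb" (len 6), cursors c1@1 c2@1 c3@6, authorship ......
After op 5 (insert('p')): buffer="qppmpnvbp" (len 9), cursors c1@3 c2@3 c3@9, authorship .12.....3
After op 6 (add_cursor(9)): buffer="qppmpnvbp" (len 9), cursors c1@3 c2@3 c3@9 c4@9, authorship .12.....3
After op 7 (insert('m')): buffer="qppmmmpnvbpmm" (len 13), cursors c1@5 c2@5 c3@13 c4@13, authorship .1212.....334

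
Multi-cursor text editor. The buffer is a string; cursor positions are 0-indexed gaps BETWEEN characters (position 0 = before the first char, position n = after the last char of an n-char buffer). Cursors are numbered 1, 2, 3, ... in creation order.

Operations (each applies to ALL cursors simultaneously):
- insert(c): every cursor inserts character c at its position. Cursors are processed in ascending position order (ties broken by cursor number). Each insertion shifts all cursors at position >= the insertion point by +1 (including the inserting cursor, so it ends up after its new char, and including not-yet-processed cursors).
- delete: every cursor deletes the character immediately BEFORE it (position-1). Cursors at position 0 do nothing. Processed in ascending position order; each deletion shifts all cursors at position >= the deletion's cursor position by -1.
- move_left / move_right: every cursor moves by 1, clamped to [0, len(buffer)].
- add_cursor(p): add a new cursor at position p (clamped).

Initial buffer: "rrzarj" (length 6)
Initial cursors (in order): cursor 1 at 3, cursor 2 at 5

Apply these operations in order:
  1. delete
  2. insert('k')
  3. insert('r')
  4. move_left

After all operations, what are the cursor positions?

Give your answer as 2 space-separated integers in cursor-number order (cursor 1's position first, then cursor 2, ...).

Answer: 3 6

Derivation:
After op 1 (delete): buffer="rraj" (len 4), cursors c1@2 c2@3, authorship ....
After op 2 (insert('k')): buffer="rrkakj" (len 6), cursors c1@3 c2@5, authorship ..1.2.
After op 3 (insert('r')): buffer="rrkrakrj" (len 8), cursors c1@4 c2@7, authorship ..11.22.
After op 4 (move_left): buffer="rrkrakrj" (len 8), cursors c1@3 c2@6, authorship ..11.22.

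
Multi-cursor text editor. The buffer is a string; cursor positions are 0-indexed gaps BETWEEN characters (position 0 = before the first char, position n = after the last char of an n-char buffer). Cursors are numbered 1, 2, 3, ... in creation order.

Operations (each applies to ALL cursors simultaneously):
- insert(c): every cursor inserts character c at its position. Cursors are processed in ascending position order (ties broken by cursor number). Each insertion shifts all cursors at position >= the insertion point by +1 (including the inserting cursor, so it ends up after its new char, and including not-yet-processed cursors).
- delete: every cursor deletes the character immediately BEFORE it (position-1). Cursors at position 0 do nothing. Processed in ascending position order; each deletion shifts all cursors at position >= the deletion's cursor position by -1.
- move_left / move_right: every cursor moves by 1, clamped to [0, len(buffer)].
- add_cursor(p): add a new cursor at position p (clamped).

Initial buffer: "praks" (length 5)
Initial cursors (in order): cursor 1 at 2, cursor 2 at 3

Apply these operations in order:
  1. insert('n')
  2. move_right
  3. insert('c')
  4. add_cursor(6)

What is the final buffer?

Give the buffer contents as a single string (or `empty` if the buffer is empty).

Answer: prnacnkcs

Derivation:
After op 1 (insert('n')): buffer="prnanks" (len 7), cursors c1@3 c2@5, authorship ..1.2..
After op 2 (move_right): buffer="prnanks" (len 7), cursors c1@4 c2@6, authorship ..1.2..
After op 3 (insert('c')): buffer="prnacnkcs" (len 9), cursors c1@5 c2@8, authorship ..1.12.2.
After op 4 (add_cursor(6)): buffer="prnacnkcs" (len 9), cursors c1@5 c3@6 c2@8, authorship ..1.12.2.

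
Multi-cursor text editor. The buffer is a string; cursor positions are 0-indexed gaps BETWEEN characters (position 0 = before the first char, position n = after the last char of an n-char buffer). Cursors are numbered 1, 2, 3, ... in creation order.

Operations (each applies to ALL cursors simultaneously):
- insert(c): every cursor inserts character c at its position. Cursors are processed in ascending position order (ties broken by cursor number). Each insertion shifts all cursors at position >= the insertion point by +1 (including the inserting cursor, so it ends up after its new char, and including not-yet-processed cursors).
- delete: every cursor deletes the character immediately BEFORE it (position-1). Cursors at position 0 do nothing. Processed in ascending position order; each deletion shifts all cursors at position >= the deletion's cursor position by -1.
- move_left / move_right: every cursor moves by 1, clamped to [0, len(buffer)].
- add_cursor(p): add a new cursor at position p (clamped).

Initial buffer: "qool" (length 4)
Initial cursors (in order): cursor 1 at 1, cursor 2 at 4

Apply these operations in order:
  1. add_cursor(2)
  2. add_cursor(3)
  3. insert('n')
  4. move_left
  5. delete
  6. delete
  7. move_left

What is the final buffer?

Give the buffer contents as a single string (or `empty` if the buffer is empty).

Answer: n

Derivation:
After op 1 (add_cursor(2)): buffer="qool" (len 4), cursors c1@1 c3@2 c2@4, authorship ....
After op 2 (add_cursor(3)): buffer="qool" (len 4), cursors c1@1 c3@2 c4@3 c2@4, authorship ....
After op 3 (insert('n')): buffer="qnononln" (len 8), cursors c1@2 c3@4 c4@6 c2@8, authorship .1.3.4.2
After op 4 (move_left): buffer="qnononln" (len 8), cursors c1@1 c3@3 c4@5 c2@7, authorship .1.3.4.2
After op 5 (delete): buffer="nnnn" (len 4), cursors c1@0 c3@1 c4@2 c2@3, authorship 1342
After op 6 (delete): buffer="n" (len 1), cursors c1@0 c2@0 c3@0 c4@0, authorship 2
After op 7 (move_left): buffer="n" (len 1), cursors c1@0 c2@0 c3@0 c4@0, authorship 2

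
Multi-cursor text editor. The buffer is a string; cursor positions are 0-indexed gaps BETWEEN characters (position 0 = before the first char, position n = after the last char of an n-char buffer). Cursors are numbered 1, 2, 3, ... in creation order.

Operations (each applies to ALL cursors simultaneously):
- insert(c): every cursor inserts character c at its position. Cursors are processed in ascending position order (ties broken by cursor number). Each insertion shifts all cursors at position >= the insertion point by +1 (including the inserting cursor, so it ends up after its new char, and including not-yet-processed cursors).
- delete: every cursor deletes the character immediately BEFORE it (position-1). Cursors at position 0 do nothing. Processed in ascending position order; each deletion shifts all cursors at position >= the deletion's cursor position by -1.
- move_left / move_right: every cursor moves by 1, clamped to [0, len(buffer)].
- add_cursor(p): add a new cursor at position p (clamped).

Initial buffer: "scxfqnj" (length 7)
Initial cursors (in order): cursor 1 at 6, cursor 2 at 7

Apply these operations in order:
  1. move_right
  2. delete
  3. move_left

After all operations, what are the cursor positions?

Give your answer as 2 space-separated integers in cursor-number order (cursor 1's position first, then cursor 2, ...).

After op 1 (move_right): buffer="scxfqnj" (len 7), cursors c1@7 c2@7, authorship .......
After op 2 (delete): buffer="scxfq" (len 5), cursors c1@5 c2@5, authorship .....
After op 3 (move_left): buffer="scxfq" (len 5), cursors c1@4 c2@4, authorship .....

Answer: 4 4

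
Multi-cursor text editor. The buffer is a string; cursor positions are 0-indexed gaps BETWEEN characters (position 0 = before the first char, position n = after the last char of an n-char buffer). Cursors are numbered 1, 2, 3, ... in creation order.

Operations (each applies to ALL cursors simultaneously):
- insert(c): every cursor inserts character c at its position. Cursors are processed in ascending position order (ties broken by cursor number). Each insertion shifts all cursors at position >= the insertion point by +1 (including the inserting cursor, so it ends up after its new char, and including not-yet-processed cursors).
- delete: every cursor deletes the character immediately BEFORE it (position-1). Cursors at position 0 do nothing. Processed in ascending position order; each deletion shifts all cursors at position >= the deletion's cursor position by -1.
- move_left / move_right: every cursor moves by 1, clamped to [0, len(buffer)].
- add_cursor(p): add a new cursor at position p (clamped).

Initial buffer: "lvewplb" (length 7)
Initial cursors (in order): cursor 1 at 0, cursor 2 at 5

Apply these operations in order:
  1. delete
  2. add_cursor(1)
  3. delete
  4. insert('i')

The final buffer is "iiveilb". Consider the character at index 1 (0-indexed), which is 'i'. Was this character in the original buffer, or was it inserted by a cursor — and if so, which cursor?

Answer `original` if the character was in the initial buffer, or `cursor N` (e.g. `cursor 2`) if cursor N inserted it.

Answer: cursor 3

Derivation:
After op 1 (delete): buffer="lvewlb" (len 6), cursors c1@0 c2@4, authorship ......
After op 2 (add_cursor(1)): buffer="lvewlb" (len 6), cursors c1@0 c3@1 c2@4, authorship ......
After op 3 (delete): buffer="velb" (len 4), cursors c1@0 c3@0 c2@2, authorship ....
After op 4 (insert('i')): buffer="iiveilb" (len 7), cursors c1@2 c3@2 c2@5, authorship 13..2..
Authorship (.=original, N=cursor N): 1 3 . . 2 . .
Index 1: author = 3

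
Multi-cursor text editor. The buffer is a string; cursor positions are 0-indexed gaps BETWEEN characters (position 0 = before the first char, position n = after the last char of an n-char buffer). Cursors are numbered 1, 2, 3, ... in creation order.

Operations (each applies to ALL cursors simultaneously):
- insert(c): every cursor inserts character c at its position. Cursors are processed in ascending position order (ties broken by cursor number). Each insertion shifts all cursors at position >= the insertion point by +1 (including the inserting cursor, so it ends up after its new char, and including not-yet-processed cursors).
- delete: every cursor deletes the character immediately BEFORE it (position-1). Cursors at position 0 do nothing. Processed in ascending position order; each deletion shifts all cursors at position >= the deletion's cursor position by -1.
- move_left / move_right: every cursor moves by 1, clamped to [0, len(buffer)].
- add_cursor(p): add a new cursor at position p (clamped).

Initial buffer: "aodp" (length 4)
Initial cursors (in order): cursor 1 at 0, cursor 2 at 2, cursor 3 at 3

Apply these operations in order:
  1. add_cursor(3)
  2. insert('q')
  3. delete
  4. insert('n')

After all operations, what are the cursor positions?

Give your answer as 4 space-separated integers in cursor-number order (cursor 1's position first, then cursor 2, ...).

Answer: 1 4 7 7

Derivation:
After op 1 (add_cursor(3)): buffer="aodp" (len 4), cursors c1@0 c2@2 c3@3 c4@3, authorship ....
After op 2 (insert('q')): buffer="qaoqdqqp" (len 8), cursors c1@1 c2@4 c3@7 c4@7, authorship 1..2.34.
After op 3 (delete): buffer="aodp" (len 4), cursors c1@0 c2@2 c3@3 c4@3, authorship ....
After op 4 (insert('n')): buffer="naondnnp" (len 8), cursors c1@1 c2@4 c3@7 c4@7, authorship 1..2.34.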